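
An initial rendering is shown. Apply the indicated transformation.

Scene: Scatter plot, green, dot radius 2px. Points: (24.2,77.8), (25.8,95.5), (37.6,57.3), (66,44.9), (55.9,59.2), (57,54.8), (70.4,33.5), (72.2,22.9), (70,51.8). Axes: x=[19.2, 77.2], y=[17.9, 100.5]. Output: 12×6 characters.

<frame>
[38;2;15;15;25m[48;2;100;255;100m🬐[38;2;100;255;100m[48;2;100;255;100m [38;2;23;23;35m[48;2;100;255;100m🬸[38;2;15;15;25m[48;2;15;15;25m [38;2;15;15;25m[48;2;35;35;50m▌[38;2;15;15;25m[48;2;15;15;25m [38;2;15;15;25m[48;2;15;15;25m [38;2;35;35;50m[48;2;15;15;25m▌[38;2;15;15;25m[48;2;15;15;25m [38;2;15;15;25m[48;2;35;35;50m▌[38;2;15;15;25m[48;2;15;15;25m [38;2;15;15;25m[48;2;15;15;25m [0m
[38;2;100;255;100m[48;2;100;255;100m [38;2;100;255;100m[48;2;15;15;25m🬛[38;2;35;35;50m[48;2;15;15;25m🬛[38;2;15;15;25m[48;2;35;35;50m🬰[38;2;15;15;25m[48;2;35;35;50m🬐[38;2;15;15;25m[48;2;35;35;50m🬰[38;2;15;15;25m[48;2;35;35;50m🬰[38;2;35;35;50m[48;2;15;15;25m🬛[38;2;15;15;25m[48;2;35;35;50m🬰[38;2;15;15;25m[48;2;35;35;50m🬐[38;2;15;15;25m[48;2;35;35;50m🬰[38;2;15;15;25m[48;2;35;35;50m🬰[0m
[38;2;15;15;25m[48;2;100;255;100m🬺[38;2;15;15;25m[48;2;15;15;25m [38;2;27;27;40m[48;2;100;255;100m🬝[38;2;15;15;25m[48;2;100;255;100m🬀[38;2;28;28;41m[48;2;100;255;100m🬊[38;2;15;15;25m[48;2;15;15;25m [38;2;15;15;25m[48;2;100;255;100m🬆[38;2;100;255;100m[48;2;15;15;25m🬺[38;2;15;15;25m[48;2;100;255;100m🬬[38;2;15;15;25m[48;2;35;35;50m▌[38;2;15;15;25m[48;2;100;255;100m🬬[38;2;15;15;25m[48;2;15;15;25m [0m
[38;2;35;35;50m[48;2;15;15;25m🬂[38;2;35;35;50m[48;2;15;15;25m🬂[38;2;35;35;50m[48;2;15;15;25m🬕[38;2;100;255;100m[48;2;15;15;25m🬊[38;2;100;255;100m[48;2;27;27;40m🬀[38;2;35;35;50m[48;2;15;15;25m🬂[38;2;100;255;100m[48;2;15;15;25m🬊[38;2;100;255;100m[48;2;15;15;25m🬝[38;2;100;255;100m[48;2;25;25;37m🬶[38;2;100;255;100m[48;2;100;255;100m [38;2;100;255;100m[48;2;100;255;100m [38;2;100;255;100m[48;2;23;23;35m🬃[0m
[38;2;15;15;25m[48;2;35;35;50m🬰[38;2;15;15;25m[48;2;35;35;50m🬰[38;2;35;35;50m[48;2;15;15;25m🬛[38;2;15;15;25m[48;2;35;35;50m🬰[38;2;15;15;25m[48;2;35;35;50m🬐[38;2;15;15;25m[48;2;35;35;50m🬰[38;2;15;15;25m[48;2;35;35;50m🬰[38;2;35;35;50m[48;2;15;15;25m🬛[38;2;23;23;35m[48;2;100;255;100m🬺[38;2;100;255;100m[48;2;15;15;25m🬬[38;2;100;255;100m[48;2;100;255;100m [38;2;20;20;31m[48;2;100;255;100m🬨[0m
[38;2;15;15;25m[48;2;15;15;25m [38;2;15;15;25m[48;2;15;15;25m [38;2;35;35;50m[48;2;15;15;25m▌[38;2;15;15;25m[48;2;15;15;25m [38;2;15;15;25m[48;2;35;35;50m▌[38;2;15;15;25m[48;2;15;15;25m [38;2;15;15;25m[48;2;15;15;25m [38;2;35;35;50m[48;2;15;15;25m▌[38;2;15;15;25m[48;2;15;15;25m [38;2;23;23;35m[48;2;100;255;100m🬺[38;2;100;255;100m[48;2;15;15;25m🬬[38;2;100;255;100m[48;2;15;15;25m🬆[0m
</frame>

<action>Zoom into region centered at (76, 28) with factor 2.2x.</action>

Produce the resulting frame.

<frame>
[38;2;100;255;100m[48;2;15;15;25m🬊[38;2;100;255;100m[48;2;15;15;25m🬝[38;2;100;255;100m[48;2;23;23;35m🬀[38;2;15;15;25m[48;2;15;15;25m [38;2;15;15;25m[48;2;35;35;50m▌[38;2;15;15;25m[48;2;15;15;25m [38;2;15;15;25m[48;2;15;15;25m [38;2;35;35;50m[48;2;15;15;25m▌[38;2;15;15;25m[48;2;15;15;25m [38;2;15;15;25m[48;2;35;35;50m▌[38;2;15;15;25m[48;2;15;15;25m [38;2;15;15;25m[48;2;15;15;25m [0m
[38;2;15;15;25m[48;2;35;35;50m🬰[38;2;15;15;25m[48;2;35;35;50m🬰[38;2;31;31;45m[48;2;100;255;100m🬝[38;2;21;21;33m[48;2;100;255;100m🬊[38;2;15;15;25m[48;2;35;35;50m🬐[38;2;15;15;25m[48;2;35;35;50m🬰[38;2;15;15;25m[48;2;35;35;50m🬰[38;2;35;35;50m[48;2;15;15;25m🬛[38;2;15;15;25m[48;2;35;35;50m🬰[38;2;15;15;25m[48;2;35;35;50m🬐[38;2;15;15;25m[48;2;35;35;50m🬰[38;2;15;15;25m[48;2;35;35;50m🬰[0m
[38;2;15;15;25m[48;2;15;15;25m [38;2;15;15;25m[48;2;15;15;25m [38;2;100;255;100m[48;2;28;28;41m🬊[38;2;100;255;100m[48;2;15;15;25m🬝[38;2;100;255;100m[48;2;30;30;43m🬐[38;2;15;15;25m[48;2;15;15;25m [38;2;15;15;25m[48;2;15;15;25m [38;2;35;35;50m[48;2;15;15;25m▌[38;2;15;15;25m[48;2;15;15;25m [38;2;15;15;25m[48;2;35;35;50m▌[38;2;15;15;25m[48;2;15;15;25m [38;2;15;15;25m[48;2;15;15;25m [0m
[38;2;35;35;50m[48;2;15;15;25m🬂[38;2;35;35;50m[48;2;15;15;25m🬂[38;2;35;35;50m[48;2;15;15;25m🬕[38;2;100;255;100m[48;2;25;25;37m🬫[38;2;100;255;100m[48;2;100;255;100m [38;2;100;255;100m[48;2;23;23;35m🬃[38;2;35;35;50m[48;2;15;15;25m🬂[38;2;35;35;50m[48;2;15;15;25m🬕[38;2;35;35;50m[48;2;15;15;25m🬂[38;2;35;35;50m[48;2;15;15;25m🬨[38;2;35;35;50m[48;2;15;15;25m🬂[38;2;35;35;50m[48;2;15;15;25m🬂[0m
[38;2;15;15;25m[48;2;35;35;50m🬰[38;2;15;15;25m[48;2;35;35;50m🬰[38;2;35;35;50m[48;2;15;15;25m🬛[38;2;15;15;25m[48;2;35;35;50m🬰[38;2;100;255;100m[48;2;31;31;45m🬀[38;2;15;15;25m[48;2;35;35;50m🬰[38;2;15;15;25m[48;2;35;35;50m🬰[38;2;35;35;50m[48;2;15;15;25m🬛[38;2;15;15;25m[48;2;35;35;50m🬰[38;2;15;15;25m[48;2;35;35;50m🬐[38;2;15;15;25m[48;2;35;35;50m🬰[38;2;15;15;25m[48;2;35;35;50m🬰[0m
[38;2;15;15;25m[48;2;15;15;25m [38;2;15;15;25m[48;2;15;15;25m [38;2;35;35;50m[48;2;15;15;25m▌[38;2;15;15;25m[48;2;15;15;25m [38;2;15;15;25m[48;2;35;35;50m▌[38;2;15;15;25m[48;2;15;15;25m [38;2;15;15;25m[48;2;15;15;25m [38;2;35;35;50m[48;2;15;15;25m▌[38;2;15;15;25m[48;2;15;15;25m [38;2;15;15;25m[48;2;35;35;50m▌[38;2;15;15;25m[48;2;15;15;25m [38;2;15;15;25m[48;2;15;15;25m [0m
</frame>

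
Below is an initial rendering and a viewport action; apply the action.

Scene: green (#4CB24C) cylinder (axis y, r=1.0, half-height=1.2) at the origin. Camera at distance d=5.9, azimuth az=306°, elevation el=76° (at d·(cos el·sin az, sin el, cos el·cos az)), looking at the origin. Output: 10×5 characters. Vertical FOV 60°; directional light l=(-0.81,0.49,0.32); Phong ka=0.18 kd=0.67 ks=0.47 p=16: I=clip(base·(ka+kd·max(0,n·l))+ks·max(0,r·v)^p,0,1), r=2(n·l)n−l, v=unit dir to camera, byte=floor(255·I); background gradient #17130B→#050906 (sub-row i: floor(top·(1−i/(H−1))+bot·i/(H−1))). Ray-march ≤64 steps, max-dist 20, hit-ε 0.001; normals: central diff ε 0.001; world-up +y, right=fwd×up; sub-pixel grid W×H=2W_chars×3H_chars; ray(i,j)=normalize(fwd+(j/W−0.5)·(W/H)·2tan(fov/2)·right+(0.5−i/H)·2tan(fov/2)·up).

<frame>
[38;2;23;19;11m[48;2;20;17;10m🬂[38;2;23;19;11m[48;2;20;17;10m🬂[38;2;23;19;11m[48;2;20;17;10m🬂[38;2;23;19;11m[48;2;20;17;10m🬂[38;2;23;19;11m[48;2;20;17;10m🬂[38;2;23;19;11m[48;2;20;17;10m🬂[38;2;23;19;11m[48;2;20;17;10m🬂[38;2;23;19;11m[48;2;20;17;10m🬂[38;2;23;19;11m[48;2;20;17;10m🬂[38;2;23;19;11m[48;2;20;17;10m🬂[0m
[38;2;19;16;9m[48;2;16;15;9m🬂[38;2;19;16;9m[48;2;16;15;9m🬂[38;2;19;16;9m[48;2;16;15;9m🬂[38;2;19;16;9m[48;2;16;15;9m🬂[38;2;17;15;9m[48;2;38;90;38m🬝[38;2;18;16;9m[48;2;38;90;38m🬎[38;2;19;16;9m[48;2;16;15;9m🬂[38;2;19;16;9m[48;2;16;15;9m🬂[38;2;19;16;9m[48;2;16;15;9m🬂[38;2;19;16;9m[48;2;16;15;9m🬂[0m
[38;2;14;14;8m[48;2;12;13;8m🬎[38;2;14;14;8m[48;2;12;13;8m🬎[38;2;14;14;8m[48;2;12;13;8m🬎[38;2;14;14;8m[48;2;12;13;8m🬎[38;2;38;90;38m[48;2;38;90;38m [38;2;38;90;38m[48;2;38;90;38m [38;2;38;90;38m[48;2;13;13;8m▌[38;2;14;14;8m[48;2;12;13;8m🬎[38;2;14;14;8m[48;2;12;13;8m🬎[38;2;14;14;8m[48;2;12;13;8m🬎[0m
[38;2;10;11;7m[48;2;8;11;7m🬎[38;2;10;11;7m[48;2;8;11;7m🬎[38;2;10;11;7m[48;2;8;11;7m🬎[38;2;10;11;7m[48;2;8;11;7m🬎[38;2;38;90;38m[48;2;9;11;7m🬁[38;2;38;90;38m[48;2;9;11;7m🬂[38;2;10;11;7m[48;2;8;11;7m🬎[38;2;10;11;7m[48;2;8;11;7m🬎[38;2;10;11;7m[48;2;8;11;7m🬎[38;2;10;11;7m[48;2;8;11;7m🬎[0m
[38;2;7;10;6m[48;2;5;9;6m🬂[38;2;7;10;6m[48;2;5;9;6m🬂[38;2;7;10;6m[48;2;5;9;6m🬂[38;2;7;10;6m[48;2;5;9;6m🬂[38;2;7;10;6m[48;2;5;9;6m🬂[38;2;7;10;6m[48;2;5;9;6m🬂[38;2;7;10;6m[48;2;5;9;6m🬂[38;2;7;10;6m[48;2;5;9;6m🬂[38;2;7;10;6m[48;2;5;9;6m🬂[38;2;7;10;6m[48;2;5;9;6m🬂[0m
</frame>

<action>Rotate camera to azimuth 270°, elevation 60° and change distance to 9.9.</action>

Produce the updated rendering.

<frame>
[38;2;23;19;11m[48;2;20;17;10m🬂[38;2;23;19;11m[48;2;20;17;10m🬂[38;2;23;19;11m[48;2;20;17;10m🬂[38;2;23;19;11m[48;2;20;17;10m🬂[38;2;23;19;11m[48;2;20;17;10m🬂[38;2;23;19;11m[48;2;20;17;10m🬂[38;2;23;19;11m[48;2;20;17;10m🬂[38;2;23;19;11m[48;2;20;17;10m🬂[38;2;23;19;11m[48;2;20;17;10m🬂[38;2;23;19;11m[48;2;20;17;10m🬂[0m
[38;2;19;16;9m[48;2;16;15;9m🬂[38;2;19;16;9m[48;2;16;15;9m🬂[38;2;19;16;9m[48;2;16;15;9m🬂[38;2;19;16;9m[48;2;16;15;9m🬂[38;2;19;16;9m[48;2;16;15;9m🬂[38;2;19;16;9m[48;2;16;15;9m🬂[38;2;19;16;9m[48;2;16;15;9m🬂[38;2;19;16;9m[48;2;16;15;9m🬂[38;2;19;16;9m[48;2;16;15;9m🬂[38;2;19;16;9m[48;2;16;15;9m🬂[0m
[38;2;14;14;8m[48;2;12;13;8m🬎[38;2;14;14;8m[48;2;12;13;8m🬎[38;2;14;14;8m[48;2;12;13;8m🬎[38;2;14;14;8m[48;2;12;13;8m🬎[38;2;35;84;35m[48;2;13;13;8m▐[38;2;38;90;38m[48;2;54;127;54m🬎[38;2;14;14;8m[48;2;12;13;8m🬎[38;2;14;14;8m[48;2;12;13;8m🬎[38;2;14;14;8m[48;2;12;13;8m🬎[38;2;14;14;8m[48;2;12;13;8m🬎[0m
[38;2;10;11;7m[48;2;8;11;7m🬎[38;2;10;11;7m[48;2;8;11;7m🬎[38;2;10;11;7m[48;2;8;11;7m🬎[38;2;10;11;7m[48;2;8;11;7m🬎[38;2;10;11;7m[48;2;8;11;7m🬎[38;2;54;128;54m[48;2;9;11;7m🬀[38;2;10;11;7m[48;2;8;11;7m🬎[38;2;10;11;7m[48;2;8;11;7m🬎[38;2;10;11;7m[48;2;8;11;7m🬎[38;2;10;11;7m[48;2;8;11;7m🬎[0m
[38;2;7;10;6m[48;2;5;9;6m🬂[38;2;7;10;6m[48;2;5;9;6m🬂[38;2;7;10;6m[48;2;5;9;6m🬂[38;2;7;10;6m[48;2;5;9;6m🬂[38;2;7;10;6m[48;2;5;9;6m🬂[38;2;7;10;6m[48;2;5;9;6m🬂[38;2;7;10;6m[48;2;5;9;6m🬂[38;2;7;10;6m[48;2;5;9;6m🬂[38;2;7;10;6m[48;2;5;9;6m🬂[38;2;7;10;6m[48;2;5;9;6m🬂[0m
</frame>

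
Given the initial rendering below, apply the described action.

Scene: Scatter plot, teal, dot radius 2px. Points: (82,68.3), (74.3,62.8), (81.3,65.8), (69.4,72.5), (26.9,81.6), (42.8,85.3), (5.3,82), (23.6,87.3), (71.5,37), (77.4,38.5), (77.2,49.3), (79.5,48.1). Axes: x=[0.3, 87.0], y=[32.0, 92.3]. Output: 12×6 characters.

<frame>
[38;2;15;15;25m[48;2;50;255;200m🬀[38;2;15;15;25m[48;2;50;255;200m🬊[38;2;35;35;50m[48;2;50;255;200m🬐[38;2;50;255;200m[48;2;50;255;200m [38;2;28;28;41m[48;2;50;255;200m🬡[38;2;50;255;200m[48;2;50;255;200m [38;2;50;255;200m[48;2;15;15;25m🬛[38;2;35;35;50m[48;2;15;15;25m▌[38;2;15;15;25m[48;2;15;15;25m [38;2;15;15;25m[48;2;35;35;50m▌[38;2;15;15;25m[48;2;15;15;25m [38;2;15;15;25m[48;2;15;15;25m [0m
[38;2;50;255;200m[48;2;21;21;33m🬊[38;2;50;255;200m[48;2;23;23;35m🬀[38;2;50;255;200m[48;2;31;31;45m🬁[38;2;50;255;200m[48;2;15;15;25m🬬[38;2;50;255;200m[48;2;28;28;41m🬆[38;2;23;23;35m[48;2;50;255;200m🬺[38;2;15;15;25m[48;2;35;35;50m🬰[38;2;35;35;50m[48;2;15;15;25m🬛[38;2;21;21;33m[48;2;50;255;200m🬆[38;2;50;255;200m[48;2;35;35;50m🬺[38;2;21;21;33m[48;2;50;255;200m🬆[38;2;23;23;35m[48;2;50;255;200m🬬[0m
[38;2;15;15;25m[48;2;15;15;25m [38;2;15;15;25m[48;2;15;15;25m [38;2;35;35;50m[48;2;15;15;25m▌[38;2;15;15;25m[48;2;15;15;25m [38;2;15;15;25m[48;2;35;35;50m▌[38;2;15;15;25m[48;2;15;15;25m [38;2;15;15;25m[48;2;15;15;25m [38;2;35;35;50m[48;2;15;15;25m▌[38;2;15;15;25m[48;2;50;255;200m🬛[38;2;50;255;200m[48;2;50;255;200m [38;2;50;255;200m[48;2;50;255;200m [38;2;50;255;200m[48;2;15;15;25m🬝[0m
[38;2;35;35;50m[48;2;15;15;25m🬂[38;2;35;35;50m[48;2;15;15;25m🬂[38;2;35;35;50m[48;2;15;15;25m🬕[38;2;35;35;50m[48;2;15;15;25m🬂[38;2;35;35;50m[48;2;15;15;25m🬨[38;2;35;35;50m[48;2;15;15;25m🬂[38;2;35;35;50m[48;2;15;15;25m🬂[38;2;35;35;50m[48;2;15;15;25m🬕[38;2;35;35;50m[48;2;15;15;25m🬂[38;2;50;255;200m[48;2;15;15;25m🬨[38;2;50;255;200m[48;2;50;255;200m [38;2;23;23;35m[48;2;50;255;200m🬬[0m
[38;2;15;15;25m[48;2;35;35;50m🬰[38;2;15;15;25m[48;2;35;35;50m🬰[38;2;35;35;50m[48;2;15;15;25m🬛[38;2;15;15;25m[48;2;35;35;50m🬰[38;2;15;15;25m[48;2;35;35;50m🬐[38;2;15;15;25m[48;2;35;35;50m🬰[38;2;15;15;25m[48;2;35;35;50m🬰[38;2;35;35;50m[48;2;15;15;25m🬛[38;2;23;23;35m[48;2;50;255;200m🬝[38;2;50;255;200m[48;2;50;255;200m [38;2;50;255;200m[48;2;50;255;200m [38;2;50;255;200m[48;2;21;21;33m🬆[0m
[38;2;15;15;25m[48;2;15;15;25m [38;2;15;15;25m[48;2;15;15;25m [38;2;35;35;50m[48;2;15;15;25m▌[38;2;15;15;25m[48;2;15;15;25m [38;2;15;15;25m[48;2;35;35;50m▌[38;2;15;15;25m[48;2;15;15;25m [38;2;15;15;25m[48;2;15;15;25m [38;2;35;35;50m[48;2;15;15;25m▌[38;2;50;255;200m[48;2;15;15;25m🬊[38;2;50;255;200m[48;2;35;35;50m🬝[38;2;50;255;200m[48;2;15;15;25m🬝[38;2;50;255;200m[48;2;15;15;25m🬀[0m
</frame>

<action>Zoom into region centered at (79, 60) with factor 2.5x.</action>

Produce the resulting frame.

<frame>
[38;2;15;15;25m[48;2;15;15;25m [38;2;15;15;25m[48;2;50;255;200m🬺[38;2;50;255;200m[48;2;35;35;50m🬬[38;2;50;255;200m[48;2;15;15;25m🬆[38;2;15;15;25m[48;2;35;35;50m▌[38;2;15;15;25m[48;2;50;255;200m🬝[38;2;15;15;25m[48;2;50;255;200m🬀[38;2;21;21;33m[48;2;50;255;200m🬊[38;2;15;15;25m[48;2;15;15;25m [38;2;15;15;25m[48;2;35;35;50m▌[38;2;15;15;25m[48;2;15;15;25m [38;2;15;15;25m[48;2;15;15;25m [0m
[38;2;15;15;25m[48;2;35;35;50m🬰[38;2;15;15;25m[48;2;35;35;50m🬰[38;2;35;35;50m[48;2;15;15;25m🬛[38;2;23;23;35m[48;2;50;255;200m🬝[38;2;28;28;41m[48;2;50;255;200m🬊[38;2;19;19;30m[48;2;50;255;200m🬴[38;2;50;255;200m[48;2;50;255;200m [38;2;50;255;200m[48;2;15;15;25m🬛[38;2;15;15;25m[48;2;35;35;50m🬰[38;2;15;15;25m[48;2;35;35;50m🬐[38;2;15;15;25m[48;2;35;35;50m🬰[38;2;15;15;25m[48;2;35;35;50m🬰[0m
[38;2;15;15;25m[48;2;15;15;25m [38;2;15;15;25m[48;2;15;15;25m [38;2;35;35;50m[48;2;15;15;25m▌[38;2;50;255;200m[48;2;15;15;25m🬊[38;2;50;255;200m[48;2;35;35;50m🬝[38;2;50;255;200m[48;2;15;15;25m🬀[38;2;15;15;25m[48;2;50;255;200m🬺[38;2;35;35;50m[48;2;15;15;25m▌[38;2;15;15;25m[48;2;15;15;25m [38;2;15;15;25m[48;2;35;35;50m▌[38;2;15;15;25m[48;2;15;15;25m [38;2;15;15;25m[48;2;15;15;25m [0m
[38;2;35;35;50m[48;2;15;15;25m🬂[38;2;35;35;50m[48;2;15;15;25m🬂[38;2;35;35;50m[48;2;15;15;25m🬕[38;2;35;35;50m[48;2;15;15;25m🬂[38;2;35;35;50m[48;2;15;15;25m🬨[38;2;35;35;50m[48;2;15;15;25m🬂[38;2;35;35;50m[48;2;15;15;25m🬂[38;2;35;35;50m[48;2;15;15;25m🬕[38;2;35;35;50m[48;2;15;15;25m🬂[38;2;35;35;50m[48;2;15;15;25m🬨[38;2;35;35;50m[48;2;15;15;25m🬂[38;2;35;35;50m[48;2;15;15;25m🬂[0m
[38;2;15;15;25m[48;2;35;35;50m🬰[38;2;15;15;25m[48;2;35;35;50m🬰[38;2;35;35;50m[48;2;15;15;25m🬛[38;2;15;15;25m[48;2;35;35;50m🬰[38;2;15;15;25m[48;2;35;35;50m🬐[38;2;25;25;37m[48;2;50;255;200m🬎[38;2;15;15;25m[48;2;35;35;50m🬰[38;2;35;35;50m[48;2;15;15;25m🬛[38;2;15;15;25m[48;2;35;35;50m🬰[38;2;15;15;25m[48;2;35;35;50m🬐[38;2;15;15;25m[48;2;35;35;50m🬰[38;2;15;15;25m[48;2;35;35;50m🬰[0m
[38;2;15;15;25m[48;2;15;15;25m [38;2;15;15;25m[48;2;15;15;25m [38;2;35;35;50m[48;2;15;15;25m▌[38;2;15;15;25m[48;2;15;15;25m [38;2;15;15;25m[48;2;50;255;200m🬐[38;2;50;255;200m[48;2;50;255;200m [38;2;50;255;200m[48;2;15;15;25m🬛[38;2;35;35;50m[48;2;15;15;25m▌[38;2;15;15;25m[48;2;15;15;25m [38;2;15;15;25m[48;2;35;35;50m▌[38;2;15;15;25m[48;2;15;15;25m [38;2;15;15;25m[48;2;15;15;25m [0m
</frame>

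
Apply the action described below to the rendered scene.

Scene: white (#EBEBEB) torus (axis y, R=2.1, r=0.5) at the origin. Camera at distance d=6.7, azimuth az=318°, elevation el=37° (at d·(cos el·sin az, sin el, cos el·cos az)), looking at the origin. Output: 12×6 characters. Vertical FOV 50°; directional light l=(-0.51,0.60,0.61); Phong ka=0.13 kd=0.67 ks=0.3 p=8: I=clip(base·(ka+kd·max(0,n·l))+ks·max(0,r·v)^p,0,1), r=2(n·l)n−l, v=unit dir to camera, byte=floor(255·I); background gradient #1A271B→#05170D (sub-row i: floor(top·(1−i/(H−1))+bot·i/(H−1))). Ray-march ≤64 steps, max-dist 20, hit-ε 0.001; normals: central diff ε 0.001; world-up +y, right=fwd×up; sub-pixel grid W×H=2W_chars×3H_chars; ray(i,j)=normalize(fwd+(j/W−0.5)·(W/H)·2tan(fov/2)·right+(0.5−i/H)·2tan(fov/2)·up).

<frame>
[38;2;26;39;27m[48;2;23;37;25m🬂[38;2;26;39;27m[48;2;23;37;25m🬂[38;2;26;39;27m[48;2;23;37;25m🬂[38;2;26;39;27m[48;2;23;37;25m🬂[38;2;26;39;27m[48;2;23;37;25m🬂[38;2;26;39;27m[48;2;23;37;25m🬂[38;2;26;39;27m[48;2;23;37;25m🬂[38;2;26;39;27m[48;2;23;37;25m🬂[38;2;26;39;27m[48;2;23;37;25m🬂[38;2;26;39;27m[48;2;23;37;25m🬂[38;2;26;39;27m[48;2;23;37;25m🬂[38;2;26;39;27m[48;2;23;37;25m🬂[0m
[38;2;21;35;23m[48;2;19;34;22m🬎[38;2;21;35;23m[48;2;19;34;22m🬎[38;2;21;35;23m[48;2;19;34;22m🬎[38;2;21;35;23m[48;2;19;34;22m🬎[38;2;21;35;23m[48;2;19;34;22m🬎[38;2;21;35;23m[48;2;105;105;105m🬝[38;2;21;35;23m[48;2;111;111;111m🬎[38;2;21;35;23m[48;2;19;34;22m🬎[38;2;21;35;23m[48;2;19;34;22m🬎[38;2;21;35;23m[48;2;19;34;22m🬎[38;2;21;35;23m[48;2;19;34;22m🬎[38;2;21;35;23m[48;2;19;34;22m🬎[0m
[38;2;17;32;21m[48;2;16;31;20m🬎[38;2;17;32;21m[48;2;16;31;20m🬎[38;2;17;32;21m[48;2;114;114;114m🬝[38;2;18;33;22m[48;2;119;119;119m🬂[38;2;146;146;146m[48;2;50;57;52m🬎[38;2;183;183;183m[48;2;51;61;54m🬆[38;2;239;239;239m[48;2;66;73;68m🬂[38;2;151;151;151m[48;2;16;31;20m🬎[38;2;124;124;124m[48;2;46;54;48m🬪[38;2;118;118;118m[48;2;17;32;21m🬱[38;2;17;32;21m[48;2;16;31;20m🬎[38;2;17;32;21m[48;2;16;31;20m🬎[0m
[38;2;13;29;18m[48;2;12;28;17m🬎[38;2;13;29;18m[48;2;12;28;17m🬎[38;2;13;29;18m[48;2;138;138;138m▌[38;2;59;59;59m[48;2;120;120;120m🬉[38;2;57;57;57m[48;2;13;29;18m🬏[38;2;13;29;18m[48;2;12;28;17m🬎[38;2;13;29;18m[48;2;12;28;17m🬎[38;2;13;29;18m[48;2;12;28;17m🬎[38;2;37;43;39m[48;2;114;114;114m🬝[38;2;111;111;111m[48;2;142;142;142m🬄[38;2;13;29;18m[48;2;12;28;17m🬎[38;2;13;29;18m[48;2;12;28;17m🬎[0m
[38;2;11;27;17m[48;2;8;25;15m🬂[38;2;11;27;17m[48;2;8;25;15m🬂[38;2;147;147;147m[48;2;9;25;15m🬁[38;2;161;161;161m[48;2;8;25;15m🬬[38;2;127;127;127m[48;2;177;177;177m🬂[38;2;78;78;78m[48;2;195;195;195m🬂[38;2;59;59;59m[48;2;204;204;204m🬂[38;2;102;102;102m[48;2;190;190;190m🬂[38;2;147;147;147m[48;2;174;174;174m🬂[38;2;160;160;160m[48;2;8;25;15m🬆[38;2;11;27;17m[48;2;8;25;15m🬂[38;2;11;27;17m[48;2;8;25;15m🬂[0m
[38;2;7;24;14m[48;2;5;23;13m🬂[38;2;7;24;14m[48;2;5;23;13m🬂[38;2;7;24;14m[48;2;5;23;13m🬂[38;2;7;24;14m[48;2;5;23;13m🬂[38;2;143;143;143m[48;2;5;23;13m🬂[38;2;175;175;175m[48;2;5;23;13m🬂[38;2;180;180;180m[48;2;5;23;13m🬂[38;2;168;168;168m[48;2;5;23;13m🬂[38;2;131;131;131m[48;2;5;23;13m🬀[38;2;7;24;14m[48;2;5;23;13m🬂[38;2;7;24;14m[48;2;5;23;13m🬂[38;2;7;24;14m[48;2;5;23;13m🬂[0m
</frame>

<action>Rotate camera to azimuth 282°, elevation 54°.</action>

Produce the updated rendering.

<frame>
[38;2;26;39;27m[48;2;23;37;25m🬂[38;2;26;39;27m[48;2;23;37;25m🬂[38;2;26;39;27m[48;2;23;37;25m🬂[38;2;26;39;27m[48;2;23;37;25m🬂[38;2;26;39;27m[48;2;23;37;25m🬂[38;2;26;39;27m[48;2;23;37;25m🬂[38;2;26;39;27m[48;2;23;37;25m🬂[38;2;26;39;27m[48;2;23;37;25m🬂[38;2;26;39;27m[48;2;23;37;25m🬂[38;2;26;39;27m[48;2;23;37;25m🬂[38;2;26;39;27m[48;2;23;37;25m🬂[38;2;26;39;27m[48;2;23;37;25m🬂[0m
[38;2;21;35;23m[48;2;19;34;22m🬎[38;2;21;35;23m[48;2;19;34;22m🬎[38;2;21;35;23m[48;2;19;34;22m🬎[38;2;21;35;23m[48;2;19;34;22m🬎[38;2;21;35;23m[48;2;148;148;148m🬎[38;2;69;76;70m[48;2;234;234;234m🬎[38;2;22;36;24m[48;2;151;151;151m🬂[38;2;21;35;23m[48;2;127;127;127m🬊[38;2;125;125;125m[48;2;21;35;23m🬏[38;2;21;35;23m[48;2;19;34;22m🬎[38;2;21;35;23m[48;2;19;34;22m🬎[38;2;21;35;23m[48;2;19;34;22m🬎[0m
[38;2;17;32;21m[48;2;16;31;20m🬎[38;2;17;32;21m[48;2;16;31;20m🬎[38;2;17;32;21m[48;2;80;80;80m🬝[38;2;30;30;30m[48;2;146;146;146m🬀[38;2;184;184;184m[48;2;16;31;20m🬆[38;2;141;141;141m[48;2;16;31;20m🬂[38;2;85;85;85m[48;2;16;31;20m🬂[38;2;90;90;90m[48;2;16;31;20m🬂[38;2;102;102;102m[48;2;32;37;34m🬊[38;2;17;32;21m[48;2;122;122;122m🬉[38;2;17;32;21m[48;2;16;31;20m🬎[38;2;17;32;21m[48;2;16;31;20m🬎[0m
[38;2;13;29;18m[48;2;12;28;17m🬎[38;2;13;29;18m[48;2;12;28;17m🬎[38;2;104;104;104m[48;2;13;29;18m▐[38;2;134;134;134m[48;2;117;117;117m🬆[38;2;13;29;18m[48;2;12;28;17m🬎[38;2;13;29;18m[48;2;12;28;17m🬎[38;2;13;29;18m[48;2;12;28;17m🬎[38;2;13;29;18m[48;2;12;28;17m🬎[38;2;13;29;18m[48;2;33;33;33m▌[38;2;99;99;99m[48;2;155;155;155m▌[38;2;13;29;18m[48;2;12;28;17m🬎[38;2;13;29;18m[48;2;12;28;17m🬎[0m
[38;2;11;27;17m[48;2;8;25;15m🬂[38;2;11;27;17m[48;2;8;25;15m🬂[38;2;74;74;74m[48;2;9;25;15m🬉[38;2;97;97;97m[48;2;123;123;123m🬏[38;2;11;27;17m[48;2;113;113;113m🬁[38;2;19;32;24m[48;2;114;114;114m🬎[38;2;10;26;16m[48;2;103;103;103m🬎[38;2;29;37;32m[48;2;128;128;128m🬎[38;2;78;78;78m[48;2;183;183;183m🬆[38;2;176;176;176m[48;2;8;25;15m🬝[38;2;11;27;17m[48;2;8;25;15m🬂[38;2;11;27;17m[48;2;8;25;15m🬂[0m
[38;2;7;24;14m[48;2;5;23;13m🬂[38;2;7;24;14m[48;2;5;23;13m🬂[38;2;7;24;14m[48;2;5;23;13m🬂[38;2;106;106;106m[48;2;5;23;13m🬁[38;2;137;137;137m[48;2;5;23;13m🬊[38;2;154;154;154m[48;2;5;23;13m🬎[38;2;172;172;172m[48;2;5;23;13m🬎[38;2;203;203;203m[48;2;5;23;13m🬎[38;2;197;197;197m[48;2;5;23;13m🬂[38;2;7;24;14m[48;2;5;23;13m🬂[38;2;7;24;14m[48;2;5;23;13m🬂[38;2;7;24;14m[48;2;5;23;13m🬂[0m
</frame>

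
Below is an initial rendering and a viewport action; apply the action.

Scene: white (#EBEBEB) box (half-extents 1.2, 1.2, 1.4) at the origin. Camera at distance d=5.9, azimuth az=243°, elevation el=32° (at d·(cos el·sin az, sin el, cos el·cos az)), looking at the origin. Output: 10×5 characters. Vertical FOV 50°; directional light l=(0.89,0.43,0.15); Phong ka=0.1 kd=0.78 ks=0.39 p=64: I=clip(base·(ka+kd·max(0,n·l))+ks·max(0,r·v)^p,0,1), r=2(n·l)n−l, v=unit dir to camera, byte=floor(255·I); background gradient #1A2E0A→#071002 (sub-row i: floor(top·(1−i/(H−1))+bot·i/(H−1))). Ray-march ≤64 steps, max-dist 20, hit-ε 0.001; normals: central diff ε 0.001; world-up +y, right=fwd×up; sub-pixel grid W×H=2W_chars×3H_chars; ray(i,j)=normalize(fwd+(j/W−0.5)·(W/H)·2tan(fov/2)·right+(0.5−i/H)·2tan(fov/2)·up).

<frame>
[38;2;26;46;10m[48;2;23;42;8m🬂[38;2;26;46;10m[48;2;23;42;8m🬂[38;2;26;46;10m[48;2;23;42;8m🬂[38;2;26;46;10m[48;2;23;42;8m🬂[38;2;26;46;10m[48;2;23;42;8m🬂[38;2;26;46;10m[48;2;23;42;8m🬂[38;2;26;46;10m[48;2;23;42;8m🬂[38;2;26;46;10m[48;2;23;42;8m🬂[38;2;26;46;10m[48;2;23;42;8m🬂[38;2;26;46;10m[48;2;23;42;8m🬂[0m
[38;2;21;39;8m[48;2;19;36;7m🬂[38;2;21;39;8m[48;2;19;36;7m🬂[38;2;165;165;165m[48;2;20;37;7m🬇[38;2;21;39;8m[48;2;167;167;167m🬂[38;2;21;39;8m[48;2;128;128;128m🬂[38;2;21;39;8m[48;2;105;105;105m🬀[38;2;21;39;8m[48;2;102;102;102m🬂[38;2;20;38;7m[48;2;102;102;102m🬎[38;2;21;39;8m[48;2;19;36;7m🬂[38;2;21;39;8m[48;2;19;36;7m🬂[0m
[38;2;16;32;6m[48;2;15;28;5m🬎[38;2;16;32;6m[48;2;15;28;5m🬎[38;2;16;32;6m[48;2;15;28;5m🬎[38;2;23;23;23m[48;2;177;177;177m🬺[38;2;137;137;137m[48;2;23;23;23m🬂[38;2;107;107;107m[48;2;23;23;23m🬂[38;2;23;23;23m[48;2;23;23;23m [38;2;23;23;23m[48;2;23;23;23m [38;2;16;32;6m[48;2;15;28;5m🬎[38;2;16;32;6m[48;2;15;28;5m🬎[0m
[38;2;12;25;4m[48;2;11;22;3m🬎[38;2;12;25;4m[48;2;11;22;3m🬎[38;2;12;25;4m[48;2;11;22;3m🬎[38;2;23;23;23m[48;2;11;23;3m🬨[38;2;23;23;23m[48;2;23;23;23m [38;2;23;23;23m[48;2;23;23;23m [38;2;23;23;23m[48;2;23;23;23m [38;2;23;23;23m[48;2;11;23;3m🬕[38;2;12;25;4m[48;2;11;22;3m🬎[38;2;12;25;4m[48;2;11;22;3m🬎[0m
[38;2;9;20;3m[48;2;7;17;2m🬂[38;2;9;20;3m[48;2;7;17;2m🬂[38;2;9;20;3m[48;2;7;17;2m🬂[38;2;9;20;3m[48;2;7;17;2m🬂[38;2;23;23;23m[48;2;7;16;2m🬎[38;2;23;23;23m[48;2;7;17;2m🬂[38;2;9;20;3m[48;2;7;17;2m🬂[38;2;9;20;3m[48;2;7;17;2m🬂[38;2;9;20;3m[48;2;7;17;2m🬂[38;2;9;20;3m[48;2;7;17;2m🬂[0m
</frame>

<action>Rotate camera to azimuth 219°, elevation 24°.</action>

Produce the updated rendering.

<frame>
[38;2;26;46;10m[48;2;23;42;8m🬂[38;2;26;46;10m[48;2;23;42;8m🬂[38;2;26;46;10m[48;2;23;42;8m🬂[38;2;26;46;10m[48;2;23;42;8m🬂[38;2;26;46;10m[48;2;23;42;8m🬂[38;2;26;46;10m[48;2;23;42;8m🬂[38;2;26;46;10m[48;2;23;42;8m🬂[38;2;26;46;10m[48;2;23;42;8m🬂[38;2;26;46;10m[48;2;23;42;8m🬂[38;2;26;46;10m[48;2;23;42;8m🬂[0m
[38;2;21;39;8m[48;2;19;36;7m🬂[38;2;21;39;8m[48;2;19;36;7m🬂[38;2;20;37;7m[48;2;23;23;23m🬝[38;2;21;34;11m[48;2;102;102;102m🬕[38;2;21;39;8m[48;2;102;102;102m🬂[38;2;21;39;8m[48;2;102;102;102m🬂[38;2;21;33;13m[48;2;102;102;102m🬡[38;2;102;102;102m[48;2;20;34;10m🬃[38;2;21;39;8m[48;2;19;36;7m🬂[38;2;21;39;8m[48;2;19;36;7m🬂[0m
[38;2;16;32;6m[48;2;15;28;5m🬎[38;2;16;32;6m[48;2;15;28;5m🬎[38;2;16;30;5m[48;2;23;23;23m▌[38;2;23;23;23m[48;2;23;23;23m [38;2;23;23;23m[48;2;23;23;23m [38;2;23;23;23m[48;2;23;23;23m [38;2;23;23;23m[48;2;23;23;23m [38;2;23;23;23m[48;2;16;30;5m▌[38;2;16;32;6m[48;2;15;28;5m🬎[38;2;16;32;6m[48;2;15;28;5m🬎[0m
[38;2;12;25;4m[48;2;11;22;3m🬎[38;2;12;25;4m[48;2;11;22;3m🬎[38;2;23;23;23m[48;2;11;23;3m🬁[38;2;23;23;23m[48;2;23;23;23m [38;2;23;23;23m[48;2;23;23;23m [38;2;23;23;23m[48;2;23;23;23m [38;2;23;23;23m[48;2;23;23;23m [38;2;23;23;23m[48;2;11;23;3m🬄[38;2;12;25;4m[48;2;11;22;3m🬎[38;2;12;25;4m[48;2;11;22;3m🬎[0m
[38;2;9;20;3m[48;2;7;17;2m🬂[38;2;9;20;3m[48;2;7;17;2m🬂[38;2;9;20;3m[48;2;7;17;2m🬂[38;2;9;20;3m[48;2;7;17;2m🬂[38;2;23;23;23m[48;2;7;16;2m🬊[38;2;23;23;23m[48;2;7;16;2m🬎[38;2;23;23;23m[48;2;7;17;2m🬀[38;2;9;20;3m[48;2;7;17;2m🬂[38;2;9;20;3m[48;2;7;17;2m🬂[38;2;9;20;3m[48;2;7;17;2m🬂[0m
</frame>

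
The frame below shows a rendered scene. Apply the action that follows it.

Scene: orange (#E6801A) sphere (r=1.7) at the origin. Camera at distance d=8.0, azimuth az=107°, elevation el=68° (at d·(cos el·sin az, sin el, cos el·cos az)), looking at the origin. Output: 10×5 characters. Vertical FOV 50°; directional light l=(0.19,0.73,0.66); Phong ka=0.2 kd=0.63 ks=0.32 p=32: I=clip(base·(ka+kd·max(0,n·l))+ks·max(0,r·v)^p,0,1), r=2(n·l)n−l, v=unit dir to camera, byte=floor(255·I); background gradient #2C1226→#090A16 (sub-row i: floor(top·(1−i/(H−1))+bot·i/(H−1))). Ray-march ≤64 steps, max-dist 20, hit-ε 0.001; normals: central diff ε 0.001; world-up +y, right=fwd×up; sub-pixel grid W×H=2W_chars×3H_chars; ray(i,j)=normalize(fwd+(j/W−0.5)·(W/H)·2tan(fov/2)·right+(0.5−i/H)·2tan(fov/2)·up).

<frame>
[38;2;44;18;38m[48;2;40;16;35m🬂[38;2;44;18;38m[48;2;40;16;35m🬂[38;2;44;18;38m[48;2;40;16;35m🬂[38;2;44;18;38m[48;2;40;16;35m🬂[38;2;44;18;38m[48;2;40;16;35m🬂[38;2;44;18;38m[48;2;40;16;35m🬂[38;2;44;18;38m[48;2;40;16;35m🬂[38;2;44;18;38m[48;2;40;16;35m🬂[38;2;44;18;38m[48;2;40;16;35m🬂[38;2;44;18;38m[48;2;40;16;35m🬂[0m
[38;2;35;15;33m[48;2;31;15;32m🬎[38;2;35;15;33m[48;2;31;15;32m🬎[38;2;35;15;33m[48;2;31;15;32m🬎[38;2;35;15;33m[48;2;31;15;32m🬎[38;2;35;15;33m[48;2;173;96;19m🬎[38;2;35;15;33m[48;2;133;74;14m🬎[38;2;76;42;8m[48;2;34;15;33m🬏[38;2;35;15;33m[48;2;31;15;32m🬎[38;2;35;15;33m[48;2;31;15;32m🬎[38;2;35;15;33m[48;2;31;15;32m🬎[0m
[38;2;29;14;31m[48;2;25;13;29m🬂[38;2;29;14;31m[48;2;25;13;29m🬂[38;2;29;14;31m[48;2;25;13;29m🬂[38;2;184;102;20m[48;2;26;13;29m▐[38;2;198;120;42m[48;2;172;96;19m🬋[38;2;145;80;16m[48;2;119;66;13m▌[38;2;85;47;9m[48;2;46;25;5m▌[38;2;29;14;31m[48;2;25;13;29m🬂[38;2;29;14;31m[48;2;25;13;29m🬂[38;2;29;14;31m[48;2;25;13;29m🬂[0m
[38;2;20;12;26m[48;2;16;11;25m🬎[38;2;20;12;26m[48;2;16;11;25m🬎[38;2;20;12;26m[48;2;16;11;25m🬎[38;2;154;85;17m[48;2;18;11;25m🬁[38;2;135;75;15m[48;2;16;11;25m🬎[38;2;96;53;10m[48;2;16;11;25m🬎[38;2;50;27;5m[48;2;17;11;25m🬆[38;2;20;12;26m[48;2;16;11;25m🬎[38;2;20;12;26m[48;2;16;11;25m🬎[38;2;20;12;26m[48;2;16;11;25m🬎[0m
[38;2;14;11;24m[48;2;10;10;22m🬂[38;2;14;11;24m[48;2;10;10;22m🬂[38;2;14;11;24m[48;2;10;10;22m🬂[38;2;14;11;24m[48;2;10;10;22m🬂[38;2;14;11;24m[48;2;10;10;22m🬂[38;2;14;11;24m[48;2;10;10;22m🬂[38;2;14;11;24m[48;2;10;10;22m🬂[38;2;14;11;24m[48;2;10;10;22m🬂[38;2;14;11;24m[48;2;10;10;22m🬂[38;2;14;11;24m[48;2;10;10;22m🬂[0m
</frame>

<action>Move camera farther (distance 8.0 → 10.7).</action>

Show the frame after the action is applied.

<frame>
[38;2;44;18;38m[48;2;40;16;35m🬂[38;2;44;18;38m[48;2;40;16;35m🬂[38;2;44;18;38m[48;2;40;16;35m🬂[38;2;44;18;38m[48;2;40;16;35m🬂[38;2;44;18;38m[48;2;40;16;35m🬂[38;2;44;18;38m[48;2;40;16;35m🬂[38;2;44;18;38m[48;2;40;16;35m🬂[38;2;44;18;38m[48;2;40;16;35m🬂[38;2;44;18;38m[48;2;40;16;35m🬂[38;2;44;18;38m[48;2;40;16;35m🬂[0m
[38;2;35;15;33m[48;2;31;15;32m🬎[38;2;35;15;33m[48;2;31;15;32m🬎[38;2;35;15;33m[48;2;31;15;32m🬎[38;2;35;15;33m[48;2;31;15;32m🬎[38;2;35;15;33m[48;2;31;15;32m🬎[38;2;122;68;13m[48;2;34;15;33m🬏[38;2;35;15;33m[48;2;31;15;32m🬎[38;2;35;15;33m[48;2;31;15;32m🬎[38;2;35;15;33m[48;2;31;15;32m🬎[38;2;35;15;33m[48;2;31;15;32m🬎[0m
[38;2;29;14;31m[48;2;25;13;29m🬂[38;2;29;14;31m[48;2;25;13;29m🬂[38;2;29;14;31m[48;2;25;13;29m🬂[38;2;29;14;31m[48;2;25;13;29m🬂[38;2;255;182;103m[48;2;176;98;19m🬇[38;2;144;80;16m[48;2;105;58;11m▌[38;2;47;26;5m[48;2;26;13;29m▌[38;2;29;14;31m[48;2;25;13;29m🬂[38;2;29;14;31m[48;2;25;13;29m🬂[38;2;29;14;31m[48;2;25;13;29m🬂[0m
[38;2;20;12;26m[48;2;16;11;25m🬎[38;2;20;12;26m[48;2;16;11;25m🬎[38;2;20;12;26m[48;2;16;11;25m🬎[38;2;20;12;26m[48;2;16;11;25m🬎[38;2;135;75;15m[48;2;17;11;25m🬂[38;2;88;48;9m[48;2;24;15;20m🬂[38;2;46;25;5m[48;2;18;11;25m🬀[38;2;20;12;26m[48;2;16;11;25m🬎[38;2;20;12;26m[48;2;16;11;25m🬎[38;2;20;12;26m[48;2;16;11;25m🬎[0m
[38;2;14;11;24m[48;2;10;10;22m🬂[38;2;14;11;24m[48;2;10;10;22m🬂[38;2;14;11;24m[48;2;10;10;22m🬂[38;2;14;11;24m[48;2;10;10;22m🬂[38;2;14;11;24m[48;2;10;10;22m🬂[38;2;14;11;24m[48;2;10;10;22m🬂[38;2;14;11;24m[48;2;10;10;22m🬂[38;2;14;11;24m[48;2;10;10;22m🬂[38;2;14;11;24m[48;2;10;10;22m🬂[38;2;14;11;24m[48;2;10;10;22m🬂[0m
</frame>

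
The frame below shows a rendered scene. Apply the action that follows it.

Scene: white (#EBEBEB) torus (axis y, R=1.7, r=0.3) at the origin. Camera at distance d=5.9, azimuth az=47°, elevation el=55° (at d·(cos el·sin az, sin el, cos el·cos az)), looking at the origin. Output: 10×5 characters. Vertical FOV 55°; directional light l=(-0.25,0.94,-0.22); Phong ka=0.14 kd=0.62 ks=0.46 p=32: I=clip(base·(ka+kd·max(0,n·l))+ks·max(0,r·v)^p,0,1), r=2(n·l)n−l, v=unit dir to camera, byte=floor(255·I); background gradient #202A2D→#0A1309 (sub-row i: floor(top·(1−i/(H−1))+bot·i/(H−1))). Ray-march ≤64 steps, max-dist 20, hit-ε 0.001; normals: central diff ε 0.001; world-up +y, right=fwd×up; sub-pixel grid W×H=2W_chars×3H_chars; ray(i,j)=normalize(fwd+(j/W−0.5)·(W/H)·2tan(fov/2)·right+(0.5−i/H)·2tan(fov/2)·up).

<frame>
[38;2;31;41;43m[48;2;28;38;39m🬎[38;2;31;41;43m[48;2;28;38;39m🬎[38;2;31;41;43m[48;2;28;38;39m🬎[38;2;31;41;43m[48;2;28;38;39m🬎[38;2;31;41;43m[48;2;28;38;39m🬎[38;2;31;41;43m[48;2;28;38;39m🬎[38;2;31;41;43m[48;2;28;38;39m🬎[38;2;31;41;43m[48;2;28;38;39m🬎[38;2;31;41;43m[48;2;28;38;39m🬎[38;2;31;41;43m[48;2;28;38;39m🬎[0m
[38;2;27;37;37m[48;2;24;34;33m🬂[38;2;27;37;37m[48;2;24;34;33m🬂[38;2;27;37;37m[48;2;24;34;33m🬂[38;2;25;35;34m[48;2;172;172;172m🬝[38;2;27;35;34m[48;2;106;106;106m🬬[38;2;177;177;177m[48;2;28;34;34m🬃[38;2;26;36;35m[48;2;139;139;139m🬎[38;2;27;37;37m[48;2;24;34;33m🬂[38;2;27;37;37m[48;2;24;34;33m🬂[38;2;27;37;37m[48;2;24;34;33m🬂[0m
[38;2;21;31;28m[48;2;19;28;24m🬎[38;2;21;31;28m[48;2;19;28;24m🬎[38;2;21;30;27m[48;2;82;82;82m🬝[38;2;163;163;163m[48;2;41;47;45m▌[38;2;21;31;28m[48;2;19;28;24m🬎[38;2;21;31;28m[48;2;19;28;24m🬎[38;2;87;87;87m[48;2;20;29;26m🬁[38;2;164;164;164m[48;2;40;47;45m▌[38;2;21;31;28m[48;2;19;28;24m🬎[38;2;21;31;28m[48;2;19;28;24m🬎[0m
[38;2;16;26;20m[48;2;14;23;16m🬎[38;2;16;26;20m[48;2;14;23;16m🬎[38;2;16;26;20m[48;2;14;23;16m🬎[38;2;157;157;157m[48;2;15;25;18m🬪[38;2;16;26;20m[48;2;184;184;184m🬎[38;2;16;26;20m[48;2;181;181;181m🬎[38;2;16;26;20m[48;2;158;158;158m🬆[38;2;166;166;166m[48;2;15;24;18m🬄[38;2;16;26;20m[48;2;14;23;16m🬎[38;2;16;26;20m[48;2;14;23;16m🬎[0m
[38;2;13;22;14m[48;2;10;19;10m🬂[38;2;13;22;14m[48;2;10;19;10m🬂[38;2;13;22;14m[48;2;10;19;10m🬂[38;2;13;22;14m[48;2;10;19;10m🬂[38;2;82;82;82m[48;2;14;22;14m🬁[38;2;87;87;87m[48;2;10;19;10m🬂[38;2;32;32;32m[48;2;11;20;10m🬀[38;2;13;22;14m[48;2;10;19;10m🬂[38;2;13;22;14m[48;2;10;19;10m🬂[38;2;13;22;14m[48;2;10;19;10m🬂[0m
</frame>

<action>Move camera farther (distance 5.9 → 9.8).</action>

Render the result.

<frame>
[38;2;31;41;43m[48;2;28;38;39m🬎[38;2;31;41;43m[48;2;28;38;39m🬎[38;2;31;41;43m[48;2;28;38;39m🬎[38;2;31;41;43m[48;2;28;38;39m🬎[38;2;31;41;43m[48;2;28;38;39m🬎[38;2;31;41;43m[48;2;28;38;39m🬎[38;2;31;41;43m[48;2;28;38;39m🬎[38;2;31;41;43m[48;2;28;38;39m🬎[38;2;31;41;43m[48;2;28;38;39m🬎[38;2;31;41;43m[48;2;28;38;39m🬎[0m
[38;2;27;37;37m[48;2;24;34;33m🬂[38;2;27;37;37m[48;2;24;34;33m🬂[38;2;27;37;37m[48;2;24;34;33m🬂[38;2;27;37;37m[48;2;24;34;33m🬂[38;2;27;37;37m[48;2;24;34;33m🬂[38;2;27;37;37m[48;2;24;34;33m🬂[38;2;27;37;37m[48;2;24;34;33m🬂[38;2;27;37;37m[48;2;24;34;33m🬂[38;2;27;37;37m[48;2;24;34;33m🬂[38;2;27;37;37m[48;2;24;34;33m🬂[0m
[38;2;21;31;28m[48;2;19;28;24m🬎[38;2;21;31;28m[48;2;19;28;24m🬎[38;2;21;31;28m[48;2;19;28;24m🬎[38;2;21;31;28m[48;2;19;28;24m🬎[38;2;172;172;172m[48;2;35;41;39m🬀[38;2;54;54;54m[48;2;22;29;26m🬁[38;2;172;172;172m[48;2;30;37;35m🬀[38;2;21;31;28m[48;2;19;28;24m🬎[38;2;21;31;28m[48;2;19;28;24m🬎[38;2;21;31;28m[48;2;19;28;24m🬎[0m
[38;2;16;26;20m[48;2;14;23;16m🬎[38;2;16;26;20m[48;2;14;23;16m🬎[38;2;16;26;20m[48;2;14;23;16m🬎[38;2;16;26;20m[48;2;14;23;16m🬎[38;2;151;151;151m[48;2;18;26;20m🬀[38;2;78;78;78m[48;2;18;26;21m🬃[38;2;150;150;150m[48;2;15;24;18m🬀[38;2;16;26;20m[48;2;14;23;16m🬎[38;2;16;26;20m[48;2;14;23;16m🬎[38;2;16;26;20m[48;2;14;23;16m🬎[0m
[38;2;13;22;14m[48;2;10;19;10m🬂[38;2;13;22;14m[48;2;10;19;10m🬂[38;2;13;22;14m[48;2;10;19;10m🬂[38;2;13;22;14m[48;2;10;19;10m🬂[38;2;13;22;14m[48;2;10;19;10m🬂[38;2;13;22;14m[48;2;10;19;10m🬂[38;2;13;22;14m[48;2;10;19;10m🬂[38;2;13;22;14m[48;2;10;19;10m🬂[38;2;13;22;14m[48;2;10;19;10m🬂[38;2;13;22;14m[48;2;10;19;10m🬂[0m
</frame>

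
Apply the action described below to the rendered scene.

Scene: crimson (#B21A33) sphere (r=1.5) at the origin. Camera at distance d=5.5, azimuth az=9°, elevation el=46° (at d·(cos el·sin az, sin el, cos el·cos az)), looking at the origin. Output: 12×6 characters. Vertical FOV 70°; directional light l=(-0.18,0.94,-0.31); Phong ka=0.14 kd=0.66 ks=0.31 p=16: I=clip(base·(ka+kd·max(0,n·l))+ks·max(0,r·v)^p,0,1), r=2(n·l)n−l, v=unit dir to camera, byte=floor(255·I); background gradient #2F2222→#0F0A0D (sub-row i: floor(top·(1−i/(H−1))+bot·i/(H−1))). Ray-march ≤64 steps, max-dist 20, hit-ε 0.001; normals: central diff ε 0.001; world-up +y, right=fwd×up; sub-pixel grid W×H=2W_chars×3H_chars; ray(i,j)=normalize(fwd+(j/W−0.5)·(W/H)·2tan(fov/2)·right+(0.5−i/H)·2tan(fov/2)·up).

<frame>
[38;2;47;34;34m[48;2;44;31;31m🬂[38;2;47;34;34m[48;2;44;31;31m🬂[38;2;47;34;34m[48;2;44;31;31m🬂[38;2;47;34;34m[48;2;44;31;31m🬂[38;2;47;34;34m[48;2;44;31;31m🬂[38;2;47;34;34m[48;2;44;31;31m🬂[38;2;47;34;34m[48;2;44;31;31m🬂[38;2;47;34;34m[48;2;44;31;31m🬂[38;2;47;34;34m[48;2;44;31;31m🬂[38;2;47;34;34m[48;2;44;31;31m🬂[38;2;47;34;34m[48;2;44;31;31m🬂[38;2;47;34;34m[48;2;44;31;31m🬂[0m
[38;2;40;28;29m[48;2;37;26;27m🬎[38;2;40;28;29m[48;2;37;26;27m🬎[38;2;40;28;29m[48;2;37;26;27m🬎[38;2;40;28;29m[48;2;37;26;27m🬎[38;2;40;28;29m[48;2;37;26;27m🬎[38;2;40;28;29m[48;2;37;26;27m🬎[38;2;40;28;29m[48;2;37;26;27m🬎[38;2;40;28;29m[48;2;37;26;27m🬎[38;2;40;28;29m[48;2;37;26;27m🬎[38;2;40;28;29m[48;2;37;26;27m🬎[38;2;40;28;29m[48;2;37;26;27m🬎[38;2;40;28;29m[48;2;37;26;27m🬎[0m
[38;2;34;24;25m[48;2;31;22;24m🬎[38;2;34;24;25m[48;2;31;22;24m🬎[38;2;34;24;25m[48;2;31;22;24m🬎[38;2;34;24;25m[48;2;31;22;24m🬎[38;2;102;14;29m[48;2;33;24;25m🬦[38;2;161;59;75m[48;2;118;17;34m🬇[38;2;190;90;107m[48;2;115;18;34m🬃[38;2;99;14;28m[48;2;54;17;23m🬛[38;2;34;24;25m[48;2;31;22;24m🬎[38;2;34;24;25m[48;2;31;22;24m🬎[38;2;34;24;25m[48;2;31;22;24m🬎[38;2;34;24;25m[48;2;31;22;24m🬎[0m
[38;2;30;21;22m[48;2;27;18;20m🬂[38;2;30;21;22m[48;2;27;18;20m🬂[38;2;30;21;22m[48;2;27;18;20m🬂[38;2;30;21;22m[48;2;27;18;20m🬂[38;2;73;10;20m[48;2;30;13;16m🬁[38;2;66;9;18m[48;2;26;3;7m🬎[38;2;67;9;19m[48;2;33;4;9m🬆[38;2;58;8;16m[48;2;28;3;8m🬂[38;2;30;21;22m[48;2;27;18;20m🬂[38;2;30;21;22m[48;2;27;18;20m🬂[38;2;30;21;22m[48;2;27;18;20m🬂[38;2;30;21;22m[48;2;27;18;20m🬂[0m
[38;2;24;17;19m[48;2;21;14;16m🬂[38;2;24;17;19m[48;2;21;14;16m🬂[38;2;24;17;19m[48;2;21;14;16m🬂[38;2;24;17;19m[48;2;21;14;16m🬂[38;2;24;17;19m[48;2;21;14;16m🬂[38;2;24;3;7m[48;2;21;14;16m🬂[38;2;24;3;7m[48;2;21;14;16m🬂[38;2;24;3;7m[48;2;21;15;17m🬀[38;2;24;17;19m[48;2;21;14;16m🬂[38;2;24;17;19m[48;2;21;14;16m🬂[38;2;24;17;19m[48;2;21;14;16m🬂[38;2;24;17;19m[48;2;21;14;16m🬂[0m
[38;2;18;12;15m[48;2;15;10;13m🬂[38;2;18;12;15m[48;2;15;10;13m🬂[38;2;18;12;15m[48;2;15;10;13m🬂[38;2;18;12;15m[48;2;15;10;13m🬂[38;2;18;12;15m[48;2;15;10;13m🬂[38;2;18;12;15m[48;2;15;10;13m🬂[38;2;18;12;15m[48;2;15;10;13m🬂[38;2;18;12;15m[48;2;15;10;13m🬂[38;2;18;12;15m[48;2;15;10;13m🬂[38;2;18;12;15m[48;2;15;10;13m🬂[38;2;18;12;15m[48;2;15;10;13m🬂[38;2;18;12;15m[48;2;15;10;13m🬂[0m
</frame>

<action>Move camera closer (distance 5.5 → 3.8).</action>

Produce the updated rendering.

<frame>
[38;2;47;34;34m[48;2;44;31;31m🬂[38;2;47;34;34m[48;2;44;31;31m🬂[38;2;47;34;34m[48;2;44;31;31m🬂[38;2;47;34;34m[48;2;44;31;31m🬂[38;2;47;34;34m[48;2;44;31;31m🬂[38;2;47;34;34m[48;2;44;31;31m🬂[38;2;47;34;34m[48;2;44;31;31m🬂[38;2;47;34;34m[48;2;44;31;31m🬂[38;2;47;34;34m[48;2;44;31;31m🬂[38;2;47;34;34m[48;2;44;31;31m🬂[38;2;47;34;34m[48;2;44;31;31m🬂[38;2;47;34;34m[48;2;44;31;31m🬂[0m
[38;2;40;28;29m[48;2;37;26;27m🬎[38;2;40;28;29m[48;2;37;26;27m🬎[38;2;40;28;29m[48;2;37;26;27m🬎[38;2;40;28;29m[48;2;37;26;27m🬎[38;2;39;28;29m[48;2;127;18;36m🬝[38;2;41;29;30m[48;2;141;27;46m🬂[38;2;41;29;30m[48;2;140;30;48m🬂[38;2;121;17;34m[48;2;40;28;29m🬱[38;2;40;28;29m[48;2;37;26;27m🬎[38;2;40;28;29m[48;2;37;26;27m🬎[38;2;40;28;29m[48;2;37;26;27m🬎[38;2;40;28;29m[48;2;37;26;27m🬎[0m
[38;2;34;24;25m[48;2;31;22;24m🬎[38;2;34;24;25m[48;2;31;22;24m🬎[38;2;34;24;25m[48;2;31;22;24m🬎[38;2;92;13;26m[48;2;33;24;25m🬦[38;2;109;15;31m[48;2;90;13;25m🬎[38;2;183;86;102m[48;2;108;22;36m🬁[38;2;181;85;101m[48;2;104;21;34m🬀[38;2;102;15;29m[48;2;85;12;24m🬆[38;2;83;11;23m[48;2;49;17;22m🬛[38;2;34;24;25m[48;2;31;22;24m🬎[38;2;34;24;25m[48;2;31;22;24m🬎[38;2;34;24;25m[48;2;31;22;24m🬎[0m
[38;2;30;21;22m[48;2;27;18;20m🬂[38;2;30;21;22m[48;2;27;18;20m🬂[38;2;30;21;22m[48;2;27;18;20m🬂[38;2;64;9;18m[48;2;29;15;18m🬉[38;2;70;10;20m[48;2;48;6;13m🬎[38;2;71;10;20m[48;2;51;7;14m🬎[38;2;71;10;20m[48;2;52;7;14m🬆[38;2;65;9;18m[48;2;44;6;12m🬆[38;2;52;7;14m[48;2;29;3;8m🬆[38;2;30;21;22m[48;2;27;18;20m🬂[38;2;30;21;22m[48;2;27;18;20m🬂[38;2;30;21;22m[48;2;27;18;20m🬂[0m
[38;2;24;17;19m[48;2;21;14;16m🬂[38;2;24;17;19m[48;2;21;14;16m🬂[38;2;24;17;19m[48;2;21;14;16m🬂[38;2;24;17;19m[48;2;21;14;16m🬂[38;2;27;3;7m[48;2;20;14;16m🬊[38;2;34;5;9m[48;2;24;3;7m🬂[38;2;32;4;8m[48;2;24;3;7m🬂[38;2;24;3;7m[48;2;20;14;16m🬝[38;2;24;3;7m[48;2;21;15;17m🬀[38;2;24;17;19m[48;2;21;14;16m🬂[38;2;24;17;19m[48;2;21;14;16m🬂[38;2;24;17;19m[48;2;21;14;16m🬂[0m
[38;2;18;12;15m[48;2;15;10;13m🬂[38;2;18;12;15m[48;2;15;10;13m🬂[38;2;18;12;15m[48;2;15;10;13m🬂[38;2;18;12;15m[48;2;15;10;13m🬂[38;2;18;12;15m[48;2;15;10;13m🬂[38;2;18;12;15m[48;2;15;10;13m🬂[38;2;18;12;15m[48;2;15;10;13m🬂[38;2;18;12;15m[48;2;15;10;13m🬂[38;2;18;12;15m[48;2;15;10;13m🬂[38;2;18;12;15m[48;2;15;10;13m🬂[38;2;18;12;15m[48;2;15;10;13m🬂[38;2;18;12;15m[48;2;15;10;13m🬂[0m
</frame>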